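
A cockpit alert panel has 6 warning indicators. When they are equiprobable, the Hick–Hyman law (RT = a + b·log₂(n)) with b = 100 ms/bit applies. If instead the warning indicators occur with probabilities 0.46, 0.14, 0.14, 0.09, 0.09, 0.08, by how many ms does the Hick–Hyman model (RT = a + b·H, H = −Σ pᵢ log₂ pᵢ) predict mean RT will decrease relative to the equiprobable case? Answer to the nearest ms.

36 ms

The RT saving is b·ΔH. Equiprobable H₀ = log₂(6) = 2.5850 bits; with the given probabilities H = 2.2264 bits.
b·(H₀ − H) = 100 × (2.5850 − 2.2264) = 35.86 ms.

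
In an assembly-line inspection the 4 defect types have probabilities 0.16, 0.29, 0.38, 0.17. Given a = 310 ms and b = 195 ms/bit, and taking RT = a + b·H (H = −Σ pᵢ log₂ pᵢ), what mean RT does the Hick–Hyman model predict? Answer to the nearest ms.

Entropy contributions −pᵢ log₂ pᵢ: 0.4230, 0.5179, 0.5305, 0.4346; sum H = 1.9060 bits.
RT = a + bH = 310 + 195·1.9060 = 681.66 ms.

682 ms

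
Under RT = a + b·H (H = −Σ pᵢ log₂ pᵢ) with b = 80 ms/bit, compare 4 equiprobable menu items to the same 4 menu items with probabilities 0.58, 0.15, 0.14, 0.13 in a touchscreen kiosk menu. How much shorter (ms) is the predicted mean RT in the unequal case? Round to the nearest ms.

Equiprobable entropy H₀ = log₂ 4 = 2.0000 bits.
Skewed entropy H = −Σ pᵢ log₂ pᵢ = 1.6461 bits.
ΔRT = b·(H₀ − H) = 80 × 0.3539 = 28.31 ms.

28 ms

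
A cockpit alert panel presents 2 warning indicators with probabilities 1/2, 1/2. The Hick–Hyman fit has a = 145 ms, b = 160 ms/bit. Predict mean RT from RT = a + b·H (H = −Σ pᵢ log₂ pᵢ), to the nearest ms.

H = −Σ pᵢ log₂ pᵢ = 0.5·1 + 0.5·1 = 1.000 bits.
RT = 145 + 160 × 1.000 = 305.00 ms.

305 ms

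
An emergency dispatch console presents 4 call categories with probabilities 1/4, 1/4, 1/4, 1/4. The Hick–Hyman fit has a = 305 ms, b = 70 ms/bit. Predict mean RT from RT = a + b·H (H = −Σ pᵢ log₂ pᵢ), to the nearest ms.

Each term −pᵢ log₂ pᵢ: 0.25·2 + 0.25·2 + 0.25·2 + 0.25·2; summed, H = 2.000 bits.
Mean RT = a + bH = 305 + 70·2.000 = 445.00 ms.

445 ms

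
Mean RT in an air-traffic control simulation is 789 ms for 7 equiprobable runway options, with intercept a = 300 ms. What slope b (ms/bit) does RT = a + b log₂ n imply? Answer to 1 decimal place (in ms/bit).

b = (789 − 300) / log₂(7) = 489 / 2.8074 = 174.185 ms/bit.

174.2 ms/bit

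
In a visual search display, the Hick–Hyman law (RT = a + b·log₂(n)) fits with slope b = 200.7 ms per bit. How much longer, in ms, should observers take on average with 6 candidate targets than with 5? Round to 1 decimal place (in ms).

52.8 ms

The intercept a cancels: ΔRT = b·(log₂ n₂ − log₂ n₁) = b·log₂(n₂/n₁).
log₂(6) − log₂(5) = 2.5850 − 2.3219 = 0.2630.
ΔRT = 200.7 × 0.2630 = 52.791 ms.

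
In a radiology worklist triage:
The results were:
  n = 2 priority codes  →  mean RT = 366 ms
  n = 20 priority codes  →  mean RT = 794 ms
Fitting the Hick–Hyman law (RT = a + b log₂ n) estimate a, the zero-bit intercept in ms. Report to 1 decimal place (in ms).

237.2 ms

b = (RT₂ − RT₁)/(log₂ n₂ − log₂ n₁) = (794 − 366)/(4.3219 − 1) = 128.841 ms/bit.
a = RT₁ − b·log₂ n₁ = 366 − 128.841 × 1 = 237.159 ms.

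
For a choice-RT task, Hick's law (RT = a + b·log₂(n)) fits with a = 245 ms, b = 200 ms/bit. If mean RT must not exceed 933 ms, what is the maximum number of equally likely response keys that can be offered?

200·log₂ n ≤ 933 − 245 = 688, giving log₂ n ≤ 3.4400 and n ≤ 10.853. The largest whole number is 10.

10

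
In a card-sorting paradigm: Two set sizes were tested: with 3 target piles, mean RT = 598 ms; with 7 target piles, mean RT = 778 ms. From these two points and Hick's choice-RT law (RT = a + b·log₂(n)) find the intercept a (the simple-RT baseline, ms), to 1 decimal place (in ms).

364.6 ms

The slope on a log₂ axis is (778 − 598) / (2.8074 − 1.5850) = 147.252 ms/bit.
a = RT₁ − b·log₂ n₁ = 598 − 147.252 × 1.5850 = 364.611 ms.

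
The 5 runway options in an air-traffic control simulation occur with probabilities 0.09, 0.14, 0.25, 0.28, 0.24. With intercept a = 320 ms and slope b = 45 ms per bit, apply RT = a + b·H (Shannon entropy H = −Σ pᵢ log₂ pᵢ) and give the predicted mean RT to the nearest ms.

Entropy contributions −pᵢ log₂ pᵢ: 0.3127, 0.3971, 0.5000, 0.5142, 0.4941; sum H = 2.2181 bits.
RT = a + bH = 320 + 45·2.2181 = 419.82 ms.

420 ms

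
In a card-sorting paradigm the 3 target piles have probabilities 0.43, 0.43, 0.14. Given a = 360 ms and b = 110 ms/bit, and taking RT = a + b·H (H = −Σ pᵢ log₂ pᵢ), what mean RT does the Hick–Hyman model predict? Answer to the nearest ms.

Entropy contributions −pᵢ log₂ pᵢ: 0.5236, 0.5236, 0.3971; sum H = 1.4442 bits.
RT = a + bH = 360 + 110·1.4442 = 518.87 ms.

519 ms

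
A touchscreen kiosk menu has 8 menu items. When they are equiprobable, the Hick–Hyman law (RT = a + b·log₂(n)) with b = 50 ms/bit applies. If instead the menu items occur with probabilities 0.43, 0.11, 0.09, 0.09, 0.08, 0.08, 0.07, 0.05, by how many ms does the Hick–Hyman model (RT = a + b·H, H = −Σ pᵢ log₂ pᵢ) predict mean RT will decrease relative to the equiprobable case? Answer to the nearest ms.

22 ms

The RT saving is b·ΔH. Equiprobable H₀ = log₂(8) = 3.0000 bits; with the given probabilities H = 2.5668 bits.
b·(H₀ − H) = 50 × (3.0000 − 2.5668) = 21.66 ms.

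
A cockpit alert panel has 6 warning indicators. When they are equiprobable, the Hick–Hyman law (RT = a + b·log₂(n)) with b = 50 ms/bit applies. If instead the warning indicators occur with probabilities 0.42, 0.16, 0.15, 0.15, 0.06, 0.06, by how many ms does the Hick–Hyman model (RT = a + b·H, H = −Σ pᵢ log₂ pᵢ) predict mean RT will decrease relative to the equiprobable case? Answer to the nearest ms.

16 ms

Equiprobable entropy H₀ = log₂ 6 = 2.5850 bits.
Skewed entropy H = −Σ pᵢ log₂ pᵢ = 2.2568 bits.
ΔRT = b·(H₀ − H) = 50 × 0.3281 = 16.41 ms.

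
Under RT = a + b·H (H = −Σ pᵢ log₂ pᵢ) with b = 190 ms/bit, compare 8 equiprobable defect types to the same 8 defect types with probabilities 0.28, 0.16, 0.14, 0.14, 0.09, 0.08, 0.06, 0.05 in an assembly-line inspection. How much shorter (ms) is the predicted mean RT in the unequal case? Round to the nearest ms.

Equiprobable entropy H₀ = log₂ 8 = 3.0000 bits.
Skewed entropy H = −Σ pᵢ log₂ pᵢ = 2.7953 bits.
ΔRT = b·(H₀ − H) = 190 × 0.2047 = 38.90 ms.

39 ms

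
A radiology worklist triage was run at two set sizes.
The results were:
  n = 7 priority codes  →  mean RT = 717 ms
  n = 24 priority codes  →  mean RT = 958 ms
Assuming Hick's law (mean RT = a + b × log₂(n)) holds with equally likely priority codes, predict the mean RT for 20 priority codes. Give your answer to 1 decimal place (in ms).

922.3 ms

With log₂ n on the abscissa the relation is linear; from the two conditions:
  b = (958 − 717) / (log₂ 24 − log₂ 7) = 241 / (4.5850 − 2.8074) = 135.575 ms/bit
  a = 717 − 135.575 × 2.8074 = 336.392 ms
Then RT(20) = 336.392 + 135.575 × log₂ 20 = 336.392 + 135.575 × 4.3219 ≈ 922.339 ms.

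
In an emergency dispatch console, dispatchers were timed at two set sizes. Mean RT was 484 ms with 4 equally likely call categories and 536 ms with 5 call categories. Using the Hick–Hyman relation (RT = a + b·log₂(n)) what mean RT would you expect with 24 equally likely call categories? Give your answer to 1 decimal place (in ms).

With log₂ n on the abscissa the relation is linear; from the two conditions:
  b = (536 − 484) / (log₂ 5 − log₂ 4) = 52 / (2.3219 − 2) = 161.527 ms/bit
  a = 484 − 161.527 × 2 = 160.946 ms
Then RT(24) = 160.946 + 161.527 × log₂ 24 = 160.946 + 161.527 × 4.5850 ≈ 901.541 ms.

901.5 ms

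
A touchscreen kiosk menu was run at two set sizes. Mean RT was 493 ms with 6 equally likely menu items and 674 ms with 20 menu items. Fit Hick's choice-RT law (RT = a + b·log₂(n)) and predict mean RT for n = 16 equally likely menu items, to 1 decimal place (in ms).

640.5 ms

Solve the two-equation system in a and b:
  b = (674 − 493) / (log₂ 20 − log₂ 6) = 181 / (4.3219 − 2.5850) = 104.205 ms/bit
  a = 493 − 104.205 × 2.5850 = 223.635 ms
Then RT(16) = 223.635 + 104.205 × log₂ 16 = 223.635 + 104.205 × 4 ≈ 640.454 ms.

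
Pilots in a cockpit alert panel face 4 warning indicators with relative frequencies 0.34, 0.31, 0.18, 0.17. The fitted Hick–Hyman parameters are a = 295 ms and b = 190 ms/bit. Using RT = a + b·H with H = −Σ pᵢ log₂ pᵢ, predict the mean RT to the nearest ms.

662 ms

Entropy contributions −pᵢ log₂ pᵢ: 0.5292, 0.5238, 0.4453, 0.4346; sum H = 1.9329 bits.
RT = a + bH = 295 + 190·1.9329 = 662.24 ms.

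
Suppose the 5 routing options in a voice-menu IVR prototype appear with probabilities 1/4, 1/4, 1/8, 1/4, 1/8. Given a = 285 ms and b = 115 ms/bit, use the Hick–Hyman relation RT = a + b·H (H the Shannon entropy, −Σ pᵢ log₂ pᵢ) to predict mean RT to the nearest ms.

H = −Σ pᵢ log₂ pᵢ = 0.25·2 + 0.25·2 + 0.125·3 + 0.25·2 + 0.125·3 = 2.250 bits.
RT = 285 + 115 × 2.250 = 543.75 ms.

544 ms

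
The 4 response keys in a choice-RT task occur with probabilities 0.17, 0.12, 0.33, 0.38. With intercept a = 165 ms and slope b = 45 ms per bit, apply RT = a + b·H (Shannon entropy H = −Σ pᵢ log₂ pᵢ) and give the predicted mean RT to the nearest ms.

H = 0.17·log₂(1/0.17) + 0.12·log₂(1/0.12) + 0.33·log₂(1/0.33) + 0.38·log₂(1/0.38) = 1.8599 bits.
RT = 165 + 45 × 1.8599 = 248.70 ms.

249 ms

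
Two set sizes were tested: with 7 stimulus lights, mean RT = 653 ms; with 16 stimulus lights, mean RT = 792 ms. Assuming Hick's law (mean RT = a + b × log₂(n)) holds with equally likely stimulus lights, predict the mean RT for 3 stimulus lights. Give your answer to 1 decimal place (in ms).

510.5 ms

Solve the two-equation system in a and b:
  b = (792 − 653) / (log₂ 16 − log₂ 7) = 139 / (4 − 2.8074) = 116.548 ms/bit
  a = 653 − 116.548 × 2.8074 = 325.809 ms
Then RT(3) = 325.809 + 116.548 × log₂ 3 = 325.809 + 116.548 × 1.5850 ≈ 510.533 ms.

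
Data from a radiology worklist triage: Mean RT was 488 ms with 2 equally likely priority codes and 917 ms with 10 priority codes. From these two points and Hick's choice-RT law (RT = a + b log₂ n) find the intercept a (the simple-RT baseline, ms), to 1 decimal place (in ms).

b = (RT₂ − RT₁)/(log₂ n₂ − log₂ n₁) = (917 − 488)/(3.3219 − 1) = 184.760 ms/bit.
a = RT₁ − b·log₂ n₁ = 488 − 184.760 × 1 = 303.240 ms.

303.2 ms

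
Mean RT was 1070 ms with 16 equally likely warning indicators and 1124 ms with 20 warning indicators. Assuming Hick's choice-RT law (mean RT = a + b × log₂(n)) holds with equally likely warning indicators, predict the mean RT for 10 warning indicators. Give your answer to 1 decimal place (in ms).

RT is linear in log₂ n, so two points fix the line:
  b = (1124 − 1070) / (log₂ 20 − log₂ 16) = 54 / (4.3219 − 4) = 167.739 ms/bit
  a = 1070 − 167.739 × 4 = 399.043 ms
Then RT(10) = 399.043 + 167.739 × log₂ 10 = 399.043 + 167.739 × 3.3219 ≈ 956.261 ms.

956.3 ms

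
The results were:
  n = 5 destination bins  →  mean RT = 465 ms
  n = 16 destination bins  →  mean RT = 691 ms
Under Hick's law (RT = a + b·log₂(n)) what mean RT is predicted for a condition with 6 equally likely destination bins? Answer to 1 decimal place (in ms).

RT is linear in log₂ n, so two points fix the line:
  b = (691 − 465) / (log₂ 16 − log₂ 5) = 226 / (4 − 2.3219) = 134.678 ms/bit
  a = 465 − 134.678 × 2.3219 = 152.286 ms
Then RT(6) = 152.286 + 134.678 × log₂ 6 = 152.286 + 134.678 × 2.5850 ≈ 500.425 ms.

500.4 ms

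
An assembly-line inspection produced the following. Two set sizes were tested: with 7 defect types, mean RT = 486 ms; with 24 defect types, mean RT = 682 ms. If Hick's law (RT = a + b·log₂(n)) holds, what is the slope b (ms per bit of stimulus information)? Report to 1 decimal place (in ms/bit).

Slope: b = (682 − 486) / (log₂ 24 − log₂ 7) = 196/1.7776 = 110.261 ms/bit.

110.3 ms/bit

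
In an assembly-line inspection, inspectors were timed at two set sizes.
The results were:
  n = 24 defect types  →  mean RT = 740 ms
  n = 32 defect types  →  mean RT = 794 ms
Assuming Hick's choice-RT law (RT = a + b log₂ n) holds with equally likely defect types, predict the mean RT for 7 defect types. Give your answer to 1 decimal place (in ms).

508.7 ms

Solve the two-equation system in a and b:
  b = (794 − 740) / (log₂ 32 − log₂ 24) = 54 / (5 − 4.5850) = 130.109 ms/bit
  a = 740 − 130.109 × 4.5850 = 143.456 ms
Then RT(7) = 143.456 + 130.109 × log₂ 7 = 143.456 + 130.109 × 2.8074 ≈ 508.718 ms.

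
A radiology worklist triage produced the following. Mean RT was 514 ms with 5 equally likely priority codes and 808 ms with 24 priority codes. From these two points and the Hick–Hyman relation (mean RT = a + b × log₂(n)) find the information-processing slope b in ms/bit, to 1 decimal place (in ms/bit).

129.9 ms/bit

b = (RT₂ − RT₁)/(log₂ n₂ − log₂ n₁) = (808 − 514)/(4.5850 − 2.3219) = 129.914 ms/bit.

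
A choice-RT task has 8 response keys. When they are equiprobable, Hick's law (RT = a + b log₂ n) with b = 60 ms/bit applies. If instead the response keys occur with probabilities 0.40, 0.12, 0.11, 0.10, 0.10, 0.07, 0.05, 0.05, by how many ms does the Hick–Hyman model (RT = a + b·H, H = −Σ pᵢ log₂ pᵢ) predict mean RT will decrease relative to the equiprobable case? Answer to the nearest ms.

23 ms

Equiprobable entropy H₀ = log₂ 8 = 3.0000 bits.
Skewed entropy H = −Σ pᵢ log₂ pᵢ = 2.6113 bits.
ΔRT = b·(H₀ − H) = 60 × 0.3887 = 23.32 ms.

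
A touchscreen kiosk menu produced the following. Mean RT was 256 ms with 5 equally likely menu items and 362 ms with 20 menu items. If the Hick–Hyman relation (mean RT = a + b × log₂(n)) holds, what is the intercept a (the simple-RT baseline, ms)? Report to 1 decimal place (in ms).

Slope: b = (362 − 256) / (log₂ 20 − log₂ 5) = 106/2.0000 = 53.000 ms/bit.
Intercept: a = 256 − 53.000·log₂(5) = 132.938 ms.

132.9 ms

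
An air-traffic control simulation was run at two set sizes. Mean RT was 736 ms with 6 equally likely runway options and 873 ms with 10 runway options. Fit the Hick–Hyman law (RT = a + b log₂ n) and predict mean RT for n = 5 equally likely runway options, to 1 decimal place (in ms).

Solve the two-equation system in a and b:
  b = (873 − 736) / (log₂ 10 − log₂ 6) = 137 / (3.3219 − 2.5850) = 185.897 ms/bit
  a = 736 − 185.897 × 2.5850 = 255.462 ms
Then RT(5) = 255.462 + 185.897 × log₂ 5 = 255.462 + 185.897 × 2.3219 ≈ 687.103 ms.

687.1 ms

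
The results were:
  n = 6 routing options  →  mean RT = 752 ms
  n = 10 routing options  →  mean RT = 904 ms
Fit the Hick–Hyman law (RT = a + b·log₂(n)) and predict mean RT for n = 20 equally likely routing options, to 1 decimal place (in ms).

Fit slope and intercept:
  b = (904 − 752) / (log₂ 10 − log₂ 6) = 152 / (3.3219 − 2.5850) = 206.251 ms/bit
  a = 752 − 206.251 × 2.5850 = 218.849 ms
Then RT(20) = 218.849 + 206.251 × log₂ 20 = 218.849 + 206.251 × 4.3219 ≈ 1110.251 ms.

1110.3 ms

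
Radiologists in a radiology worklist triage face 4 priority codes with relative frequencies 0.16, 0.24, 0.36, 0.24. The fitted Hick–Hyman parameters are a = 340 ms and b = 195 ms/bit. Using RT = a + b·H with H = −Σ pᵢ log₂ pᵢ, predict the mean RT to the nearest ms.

H = 0.16·log₂(1/0.16) + 0.24·log₂(1/0.24) + 0.36·log₂(1/0.36) + 0.24·log₂(1/0.24) = 1.9419 bits.
RT = 340 + 195 × 1.9419 = 718.67 ms.

719 ms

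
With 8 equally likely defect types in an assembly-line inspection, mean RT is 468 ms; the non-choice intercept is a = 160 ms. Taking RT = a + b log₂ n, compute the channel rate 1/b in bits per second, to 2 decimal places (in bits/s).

b = (468 − 160)/log₂ 8 = 308/3 = 102.667 ms per bit = 0.10267 s/bit; the reciprocal is 9.740 bits/s.

9.74 bits/s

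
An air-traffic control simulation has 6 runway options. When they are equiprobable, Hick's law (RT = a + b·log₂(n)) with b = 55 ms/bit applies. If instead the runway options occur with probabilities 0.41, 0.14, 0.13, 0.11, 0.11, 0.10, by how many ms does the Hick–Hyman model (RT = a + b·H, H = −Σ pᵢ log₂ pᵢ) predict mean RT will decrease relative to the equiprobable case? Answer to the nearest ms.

The RT saving is b·ΔH. Equiprobable H₀ = log₂(6) = 2.5850 bits; with the given probabilities H = 2.3399 bits.
b·(H₀ − H) = 55 × (2.5850 − 2.3399) = 13.48 ms.

13 ms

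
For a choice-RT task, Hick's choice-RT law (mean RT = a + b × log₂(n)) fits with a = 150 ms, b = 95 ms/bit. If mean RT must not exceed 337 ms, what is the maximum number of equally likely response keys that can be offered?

3

95·log₂ n ≤ 337 − 150 = 187, giving log₂ n ≤ 1.9684 and n ≤ 3.913. The largest whole number is 3.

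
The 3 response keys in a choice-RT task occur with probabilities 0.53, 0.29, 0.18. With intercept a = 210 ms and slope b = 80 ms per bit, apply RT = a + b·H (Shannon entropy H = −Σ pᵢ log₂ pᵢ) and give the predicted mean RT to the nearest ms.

Entropy contributions −pᵢ log₂ pᵢ: 0.4854, 0.5179, 0.4453; sum H = 1.4487 bits.
RT = a + bH = 210 + 80·1.4487 = 325.89 ms.

326 ms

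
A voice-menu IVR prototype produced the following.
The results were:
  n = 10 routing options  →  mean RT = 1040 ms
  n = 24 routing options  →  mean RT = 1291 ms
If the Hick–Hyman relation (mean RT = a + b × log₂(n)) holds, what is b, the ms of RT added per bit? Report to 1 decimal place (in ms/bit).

The slope on a log₂ axis is (1291 − 1040) / (4.5850 − 3.3219) = 198.728 ms/bit.

198.7 ms/bit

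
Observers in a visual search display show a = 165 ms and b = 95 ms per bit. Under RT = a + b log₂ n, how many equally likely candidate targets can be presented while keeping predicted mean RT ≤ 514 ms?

12

Set 165 + 95·log₂ n ≤ 514 → log₂ n ≤ (514 − 165)/95 = 3.6737.
So n ≤ 2^3.6737 = 12.761; the largest integer n is 12.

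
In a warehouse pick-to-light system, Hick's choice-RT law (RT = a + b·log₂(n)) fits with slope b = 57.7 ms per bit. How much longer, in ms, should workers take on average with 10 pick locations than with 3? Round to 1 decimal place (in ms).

The intercept a cancels: ΔRT = b·(log₂ n₂ − log₂ n₁) = b·log₂(n₂/n₁).
log₂(10) − log₂(3) = 3.3219 − 1.5850 = 1.7370.
ΔRT = 57.7 × 1.7370 = 100.223 ms.

100.2 ms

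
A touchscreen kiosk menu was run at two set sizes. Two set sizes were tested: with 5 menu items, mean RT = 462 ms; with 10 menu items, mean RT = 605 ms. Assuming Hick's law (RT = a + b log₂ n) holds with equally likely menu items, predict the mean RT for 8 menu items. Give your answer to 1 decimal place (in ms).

559.0 ms

Solve the two-equation system in a and b:
  b = (605 − 462) / (log₂ 10 − log₂ 5) = 143 / (3.3219 − 2.3219) = 143.000 ms/bit
  a = 462 − 143.000 × 2.3219 = 129.964 ms
Then RT(8) = 129.964 + 143.000 × log₂ 8 = 129.964 + 143.000 × 3 ≈ 558.964 ms.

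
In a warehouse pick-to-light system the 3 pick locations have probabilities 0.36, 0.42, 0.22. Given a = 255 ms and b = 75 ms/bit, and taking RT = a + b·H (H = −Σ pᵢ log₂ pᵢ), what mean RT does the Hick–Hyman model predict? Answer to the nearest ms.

370 ms

Entropy contributions −pᵢ log₂ pᵢ: 0.5306, 0.5256, 0.4806; sum H = 1.5368 bits.
RT = a + bH = 255 + 75·1.5368 = 370.26 ms.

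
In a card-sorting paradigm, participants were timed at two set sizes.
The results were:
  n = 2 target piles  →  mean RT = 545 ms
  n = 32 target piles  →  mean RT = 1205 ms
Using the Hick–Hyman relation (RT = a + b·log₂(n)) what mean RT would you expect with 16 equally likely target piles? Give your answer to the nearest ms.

1040 ms

With log₂ n on the abscissa the relation is linear; from the two conditions:
  b = (1205 − 545) / (log₂ 32 − log₂ 2) = 660 / (5 − 1) = 165 ms/bit
  a = 545 − 165 × 1 = 380 ms
Then RT(16) = 380 + 165 × log₂ 16 = 380 + 165 × 4 ≈ 1040.000 ms.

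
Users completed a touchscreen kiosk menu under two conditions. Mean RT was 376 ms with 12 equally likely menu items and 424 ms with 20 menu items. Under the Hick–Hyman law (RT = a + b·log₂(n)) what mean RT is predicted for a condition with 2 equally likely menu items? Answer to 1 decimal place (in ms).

With log₂ n on the abscissa the relation is linear; from the two conditions:
  b = (424 − 376) / (log₂ 20 − log₂ 12) = 48 / (4.3219 − 3.5850) = 65.132 ms/bit
  a = 376 − 65.132 × 3.5850 = 142.504 ms
Then RT(2) = 142.504 + 65.132 × log₂ 2 = 142.504 + 65.132 × 1 ≈ 207.636 ms.

207.6 ms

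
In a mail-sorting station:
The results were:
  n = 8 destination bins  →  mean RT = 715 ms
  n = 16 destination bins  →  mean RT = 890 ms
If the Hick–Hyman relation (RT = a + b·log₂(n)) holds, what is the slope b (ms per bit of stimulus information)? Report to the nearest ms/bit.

175 ms/bit

b = (RT₂ − RT₁)/(log₂ n₂ − log₂ n₁) = (890 − 715)/(4 − 3) = 175 ms/bit.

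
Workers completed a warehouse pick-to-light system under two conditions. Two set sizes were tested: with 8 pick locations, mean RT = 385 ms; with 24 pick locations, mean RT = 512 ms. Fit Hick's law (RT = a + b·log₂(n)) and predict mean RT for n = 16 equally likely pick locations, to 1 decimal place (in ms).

465.1 ms

Solve the two-equation system in a and b:
  b = (512 − 385) / (log₂ 24 − log₂ 8) = 127 / (4.5850 − 3) = 80.128 ms/bit
  a = 385 − 80.128 × 3 = 144.616 ms
Then RT(16) = 144.616 + 80.128 × log₂ 16 = 144.616 + 80.128 × 4 ≈ 465.128 ms.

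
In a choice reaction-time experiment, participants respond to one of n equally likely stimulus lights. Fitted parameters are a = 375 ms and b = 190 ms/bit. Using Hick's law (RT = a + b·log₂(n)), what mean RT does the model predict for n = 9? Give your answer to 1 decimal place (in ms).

977.3 ms

log₂(9) = 3.1699 bits, so RT = 375 + 190 × 3.1699 ≈ 977.286 ms.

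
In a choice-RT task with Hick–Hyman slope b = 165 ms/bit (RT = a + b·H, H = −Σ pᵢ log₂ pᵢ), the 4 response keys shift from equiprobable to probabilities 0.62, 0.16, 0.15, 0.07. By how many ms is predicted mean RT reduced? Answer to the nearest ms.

78 ms

Equiprobable entropy H₀ = log₂ 4 = 2.0000 bits.
Skewed entropy H = −Σ pᵢ log₂ pᵢ = 1.5297 bits.
ΔRT = b·(H₀ − H) = 165 × 0.4703 = 77.60 ms.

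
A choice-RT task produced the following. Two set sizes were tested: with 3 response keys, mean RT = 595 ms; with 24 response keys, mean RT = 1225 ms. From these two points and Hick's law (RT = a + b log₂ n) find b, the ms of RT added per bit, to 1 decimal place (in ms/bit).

Slope: b = (1225 − 595) / (log₂ 24 − log₂ 3) = 630/3.0000 = 210.000 ms/bit.

210.0 ms/bit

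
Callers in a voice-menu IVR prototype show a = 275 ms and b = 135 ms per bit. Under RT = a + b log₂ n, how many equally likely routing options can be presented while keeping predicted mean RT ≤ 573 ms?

135·log₂ n ≤ 573 − 275 = 298, giving log₂ n ≤ 2.2074 and n ≤ 4.618. The largest whole number is 4.

4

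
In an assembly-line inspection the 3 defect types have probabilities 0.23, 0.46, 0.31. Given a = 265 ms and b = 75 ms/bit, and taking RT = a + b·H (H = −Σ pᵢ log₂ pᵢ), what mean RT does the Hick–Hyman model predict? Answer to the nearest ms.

380 ms

Entropy contributions −pᵢ log₂ pᵢ: 0.4877, 0.5153, 0.5238; sum H = 1.5268 bits.
RT = a + bH = 265 + 75·1.5268 = 379.51 ms.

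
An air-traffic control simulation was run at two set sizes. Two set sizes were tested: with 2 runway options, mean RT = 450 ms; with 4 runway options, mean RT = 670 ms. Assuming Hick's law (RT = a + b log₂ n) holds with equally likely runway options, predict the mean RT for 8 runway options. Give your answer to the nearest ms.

890 ms

With log₂ n on the abscissa the relation is linear; from the two conditions:
  b = (670 − 450) / (log₂ 4 − log₂ 2) = 220 / (2 − 1) = 220 ms/bit
  a = 450 − 220 × 1 = 230 ms
Then RT(8) = 230 + 220 × log₂ 8 = 230 + 220 × 3 ≈ 890.000 ms.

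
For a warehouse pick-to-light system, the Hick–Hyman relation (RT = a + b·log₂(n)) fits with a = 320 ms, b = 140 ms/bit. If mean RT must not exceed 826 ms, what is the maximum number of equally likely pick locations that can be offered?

12

Set 320 + 140·log₂ n ≤ 826 → log₂ n ≤ (826 − 320)/140 = 3.6143.
So n ≤ 2^3.6143 = 12.246; the largest integer n is 12.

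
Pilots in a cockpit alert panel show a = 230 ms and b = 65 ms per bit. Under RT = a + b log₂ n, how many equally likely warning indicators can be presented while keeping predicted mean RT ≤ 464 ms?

Information budget: (464 − 230)/65 = 3.6000 bits, so n ≤ 2^3.6000 = 12.126 → at most 12.

12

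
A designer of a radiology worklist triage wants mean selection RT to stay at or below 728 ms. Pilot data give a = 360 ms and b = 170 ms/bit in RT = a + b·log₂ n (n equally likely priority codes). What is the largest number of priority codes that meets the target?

4

Set 360 + 170·log₂ n ≤ 728 → log₂ n ≤ (728 − 360)/170 = 2.1647.
So n ≤ 2^2.1647 = 4.484; the largest integer n is 4.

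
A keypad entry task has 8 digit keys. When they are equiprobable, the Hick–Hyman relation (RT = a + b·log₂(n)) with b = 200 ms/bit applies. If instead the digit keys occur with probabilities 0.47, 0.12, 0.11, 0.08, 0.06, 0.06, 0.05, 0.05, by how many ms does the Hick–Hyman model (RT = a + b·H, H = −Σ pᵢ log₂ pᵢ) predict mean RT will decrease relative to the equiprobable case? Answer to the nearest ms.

The RT saving is b·ΔH. Equiprobable H₀ = log₂(8) = 3.0000 bits; with the given probabilities H = 2.4401 bits.
b·(H₀ − H) = 200 × (3.0000 − 2.4401) = 111.98 ms.

112 ms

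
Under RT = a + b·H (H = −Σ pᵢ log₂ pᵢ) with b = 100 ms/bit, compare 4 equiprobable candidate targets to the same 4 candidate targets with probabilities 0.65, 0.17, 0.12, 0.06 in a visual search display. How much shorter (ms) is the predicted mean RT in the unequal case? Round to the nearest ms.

55 ms

The RT saving is b·ΔH. Equiprobable H₀ = log₂(4) = 2.0000 bits; with the given probabilities H = 1.4492 bits.
b·(H₀ − H) = 100 × (2.0000 − 1.4492) = 55.08 ms.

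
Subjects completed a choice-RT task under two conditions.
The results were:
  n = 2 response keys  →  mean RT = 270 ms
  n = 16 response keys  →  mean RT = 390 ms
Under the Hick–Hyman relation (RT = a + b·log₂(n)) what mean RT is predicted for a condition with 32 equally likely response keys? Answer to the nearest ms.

Solve the two-equation system in a and b:
  b = (390 − 270) / (log₂ 16 − log₂ 2) = 120 / (4 − 1) = 40 ms/bit
  a = 270 − 40 × 1 = 230 ms
Then RT(32) = 230 + 40 × log₂ 32 = 230 + 40 × 5 ≈ 430.000 ms.

430 ms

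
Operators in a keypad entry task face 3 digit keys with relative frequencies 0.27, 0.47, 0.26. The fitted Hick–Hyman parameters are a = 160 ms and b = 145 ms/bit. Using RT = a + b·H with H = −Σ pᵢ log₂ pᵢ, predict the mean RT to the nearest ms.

Entropy contributions −pᵢ log₂ pᵢ: 0.5100, 0.5120, 0.5053; sum H = 1.5273 bits.
RT = a + bH = 160 + 145·1.5273 = 381.45 ms.

381 ms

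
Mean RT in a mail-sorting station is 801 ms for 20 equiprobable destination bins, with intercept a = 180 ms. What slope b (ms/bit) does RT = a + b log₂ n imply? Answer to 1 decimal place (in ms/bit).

b = (801 − 180) / log₂(20) = 621 / 4.3219 = 143.686 ms/bit.

143.7 ms/bit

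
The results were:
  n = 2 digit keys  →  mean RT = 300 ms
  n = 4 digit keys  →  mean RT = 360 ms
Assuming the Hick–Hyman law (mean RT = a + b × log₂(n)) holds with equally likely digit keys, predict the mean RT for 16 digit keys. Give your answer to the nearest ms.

480 ms

Solve the two-equation system in a and b:
  b = (360 − 300) / (log₂ 4 − log₂ 2) = 60 / (2 − 1) = 60 ms/bit
  a = 300 − 60 × 1 = 240 ms
Then RT(16) = 240 + 60 × log₂ 16 = 240 + 60 × 4 ≈ 480.000 ms.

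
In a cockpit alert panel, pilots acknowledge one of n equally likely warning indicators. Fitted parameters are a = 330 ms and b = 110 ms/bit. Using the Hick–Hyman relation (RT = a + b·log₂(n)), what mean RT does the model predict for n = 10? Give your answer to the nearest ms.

695 ms

log₂(10) = 3.3219 bits, so RT = 330 + 110 × 3.3219 ≈ 695.412 ms.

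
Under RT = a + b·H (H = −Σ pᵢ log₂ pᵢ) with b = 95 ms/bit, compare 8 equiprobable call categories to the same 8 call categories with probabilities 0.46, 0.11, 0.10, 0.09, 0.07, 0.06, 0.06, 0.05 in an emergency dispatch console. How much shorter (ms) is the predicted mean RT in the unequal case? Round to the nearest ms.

Equiprobable entropy H₀ = log₂ 8 = 3.0000 bits.
Skewed entropy H = −Σ pᵢ log₂ pᵢ = 2.4822 bits.
ΔRT = b·(H₀ − H) = 95 × 0.5178 = 49.19 ms.

49 ms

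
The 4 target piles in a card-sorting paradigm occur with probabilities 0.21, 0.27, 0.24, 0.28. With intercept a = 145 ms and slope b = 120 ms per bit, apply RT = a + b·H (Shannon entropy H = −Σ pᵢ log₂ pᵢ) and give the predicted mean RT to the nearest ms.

H = 0.21·log₂(1/0.21) + 0.27·log₂(1/0.27) + 0.24·log₂(1/0.24) + 0.28·log₂(1/0.28) = 1.9912 bits.
RT = 145 + 120 × 1.9912 = 383.94 ms.

384 ms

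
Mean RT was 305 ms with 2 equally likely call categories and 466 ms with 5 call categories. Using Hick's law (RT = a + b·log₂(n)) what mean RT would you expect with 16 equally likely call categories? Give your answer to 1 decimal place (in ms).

Fit slope and intercept:
  b = (466 − 305) / (log₂ 5 − log₂ 2) = 161 / (2.3219 − 1) = 121.792 ms/bit
  a = 305 − 121.792 × 1 = 183.208 ms
Then RT(16) = 183.208 + 121.792 × log₂ 16 = 183.208 + 121.792 × 4 ≈ 670.375 ms.

670.4 ms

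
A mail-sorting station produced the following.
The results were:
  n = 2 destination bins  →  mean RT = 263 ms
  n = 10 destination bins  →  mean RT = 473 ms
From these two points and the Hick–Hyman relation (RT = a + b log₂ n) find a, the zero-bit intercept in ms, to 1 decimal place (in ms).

172.6 ms

b = (RT₂ − RT₁)/(log₂ n₂ − log₂ n₁) = (473 − 263)/(3.3219 − 1) = 90.442 ms/bit.
a = RT₁ − b·log₂ n₁ = 263 − 90.442 × 1 = 172.558 ms.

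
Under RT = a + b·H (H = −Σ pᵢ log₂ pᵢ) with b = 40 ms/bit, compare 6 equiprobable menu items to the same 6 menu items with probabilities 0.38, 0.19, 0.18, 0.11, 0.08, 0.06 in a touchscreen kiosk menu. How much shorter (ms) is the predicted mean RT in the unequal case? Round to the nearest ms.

11 ms

The RT saving is b·ΔH. Equiprobable H₀ = log₂(6) = 2.5850 bits; with the given probabilities H = 2.3163 bits.
b·(H₀ − H) = 40 × (2.5850 − 2.3163) = 10.75 ms.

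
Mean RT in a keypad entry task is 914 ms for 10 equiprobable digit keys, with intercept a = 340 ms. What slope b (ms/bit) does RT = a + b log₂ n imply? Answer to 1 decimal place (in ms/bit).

log₂(10) = 3.3219 bits.
b = (RT − a)/log₂ n = (914 − 340) / 3.3219 = 172.791 ms/bit.

172.8 ms/bit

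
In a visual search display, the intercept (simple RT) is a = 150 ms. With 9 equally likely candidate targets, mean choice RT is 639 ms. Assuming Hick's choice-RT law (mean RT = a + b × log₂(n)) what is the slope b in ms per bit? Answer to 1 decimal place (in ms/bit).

154.3 ms/bit

log₂(9) = 3.1699 bits.
b = (RT − a)/log₂ n = (639 − 150) / 3.1699 = 154.262 ms/bit.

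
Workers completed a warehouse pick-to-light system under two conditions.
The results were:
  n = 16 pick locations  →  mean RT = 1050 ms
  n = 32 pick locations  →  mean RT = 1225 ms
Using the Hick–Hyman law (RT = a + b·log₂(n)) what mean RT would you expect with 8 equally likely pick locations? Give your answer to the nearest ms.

875 ms

Fit slope and intercept:
  b = (1225 − 1050) / (log₂ 32 − log₂ 16) = 175 / (5 − 4) = 175 ms/bit
  a = 1050 − 175 × 4 = 350 ms
Then RT(8) = 350 + 175 × log₂ 8 = 350 + 175 × 3 ≈ 875.000 ms.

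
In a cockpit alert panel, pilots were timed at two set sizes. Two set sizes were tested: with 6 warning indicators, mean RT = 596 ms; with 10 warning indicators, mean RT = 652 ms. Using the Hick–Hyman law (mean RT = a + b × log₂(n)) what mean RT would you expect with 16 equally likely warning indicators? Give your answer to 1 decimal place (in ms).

703.5 ms

With log₂ n on the abscissa the relation is linear; from the two conditions:
  b = (652 − 596) / (log₂ 10 − log₂ 6) = 56 / (3.3219 − 2.5850) = 75.987 ms/bit
  a = 596 − 75.987 × 2.5850 = 399.576 ms
Then RT(16) = 399.576 + 75.987 × log₂ 16 = 399.576 + 75.987 × 4 ≈ 703.525 ms.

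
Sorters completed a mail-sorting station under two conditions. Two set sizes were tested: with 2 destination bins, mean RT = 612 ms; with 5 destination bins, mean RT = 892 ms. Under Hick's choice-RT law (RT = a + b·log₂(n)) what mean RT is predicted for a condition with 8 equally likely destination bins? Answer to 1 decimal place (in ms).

1035.6 ms

Solve the two-equation system in a and b:
  b = (892 − 612) / (log₂ 5 − log₂ 2) = 280 / (2.3219 − 1) = 211.812 ms/bit
  a = 612 − 211.812 × 1 = 400.188 ms
Then RT(8) = 400.188 + 211.812 × log₂ 8 = 400.188 + 211.812 × 3 ≈ 1035.624 ms.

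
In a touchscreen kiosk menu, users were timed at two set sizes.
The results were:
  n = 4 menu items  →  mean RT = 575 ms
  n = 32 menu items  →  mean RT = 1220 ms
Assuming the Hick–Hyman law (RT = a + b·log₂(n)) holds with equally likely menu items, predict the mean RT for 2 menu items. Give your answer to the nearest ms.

Solve the two-equation system in a and b:
  b = (1220 − 575) / (log₂ 32 − log₂ 4) = 645 / (5 − 2) = 215 ms/bit
  a = 575 − 215 × 2 = 145 ms
Then RT(2) = 145 + 215 × log₂ 2 = 145 + 215 × 1 ≈ 360.000 ms.

360 ms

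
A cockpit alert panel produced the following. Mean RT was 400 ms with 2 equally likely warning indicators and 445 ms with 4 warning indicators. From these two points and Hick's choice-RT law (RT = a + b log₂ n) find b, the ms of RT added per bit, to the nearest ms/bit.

45 ms/bit

The slope on a log₂ axis is (445 − 400) / (2 − 1) = 45 ms/bit.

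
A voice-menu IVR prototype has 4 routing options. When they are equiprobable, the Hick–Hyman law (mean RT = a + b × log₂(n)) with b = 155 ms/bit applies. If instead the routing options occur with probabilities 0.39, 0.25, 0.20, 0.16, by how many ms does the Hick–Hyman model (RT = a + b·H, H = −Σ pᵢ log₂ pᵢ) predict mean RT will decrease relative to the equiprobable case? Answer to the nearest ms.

The RT saving is b·ΔH. Equiprobable H₀ = log₂(4) = 2.0000 bits; with the given probabilities H = 1.9172 bits.
b·(H₀ − H) = 155 × (2.0000 − 1.9172) = 12.83 ms.

13 ms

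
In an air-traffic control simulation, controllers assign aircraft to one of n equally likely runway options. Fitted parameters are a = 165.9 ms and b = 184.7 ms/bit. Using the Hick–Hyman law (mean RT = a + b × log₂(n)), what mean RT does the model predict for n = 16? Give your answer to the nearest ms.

log₂(16) = 4 bits, so RT = 165.9 + 184.7 × 4 ≈ 904.700 ms.

905 ms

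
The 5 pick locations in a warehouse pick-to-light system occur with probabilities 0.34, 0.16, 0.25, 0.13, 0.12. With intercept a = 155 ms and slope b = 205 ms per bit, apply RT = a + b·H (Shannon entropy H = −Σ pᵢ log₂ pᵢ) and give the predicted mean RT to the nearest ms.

H = 0.34·log₂(1/0.34) + 0.16·log₂(1/0.16) + 0.25·log₂(1/0.25) + 0.13·log₂(1/0.13) + 0.12·log₂(1/0.12) = 2.2019 bits.
RT = 155 + 205 × 2.2019 = 606.39 ms.

606 ms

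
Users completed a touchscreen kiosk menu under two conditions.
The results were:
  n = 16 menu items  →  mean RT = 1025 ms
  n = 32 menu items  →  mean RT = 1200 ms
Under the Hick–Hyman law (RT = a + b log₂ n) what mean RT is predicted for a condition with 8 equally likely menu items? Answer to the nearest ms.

RT is linear in log₂ n, so two points fix the line:
  b = (1200 − 1025) / (log₂ 32 − log₂ 16) = 175 / (5 − 4) = 175 ms/bit
  a = 1025 − 175 × 4 = 325 ms
Then RT(8) = 325 + 175 × log₂ 8 = 325 + 175 × 3 ≈ 850.000 ms.

850 ms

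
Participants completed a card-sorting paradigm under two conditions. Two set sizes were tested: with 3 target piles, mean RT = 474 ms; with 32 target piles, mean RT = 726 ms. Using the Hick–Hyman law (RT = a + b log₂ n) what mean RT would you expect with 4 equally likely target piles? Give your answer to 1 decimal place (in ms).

504.6 ms

RT is linear in log₂ n, so two points fix the line:
  b = (726 − 474) / (log₂ 32 − log₂ 3) = 252 / (5 − 1.5850) = 73.791 ms/bit
  a = 474 − 73.791 × 1.5850 = 357.044 ms
Then RT(4) = 357.044 + 73.791 × log₂ 4 = 357.044 + 73.791 × 2 ≈ 504.626 ms.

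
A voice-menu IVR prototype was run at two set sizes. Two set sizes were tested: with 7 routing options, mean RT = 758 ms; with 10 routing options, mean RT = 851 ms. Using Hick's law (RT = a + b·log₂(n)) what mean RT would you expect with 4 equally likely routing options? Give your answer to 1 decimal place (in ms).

RT is linear in log₂ n, so two points fix the line:
  b = (851 − 758) / (log₂ 10 − log₂ 7) = 93 / (3.3219 − 2.8074) = 180.732 ms/bit
  a = 758 − 180.732 × 2.8074 = 250.620 ms
Then RT(4) = 250.620 + 180.732 × log₂ 4 = 250.620 + 180.732 × 2 ≈ 612.085 ms.

612.1 ms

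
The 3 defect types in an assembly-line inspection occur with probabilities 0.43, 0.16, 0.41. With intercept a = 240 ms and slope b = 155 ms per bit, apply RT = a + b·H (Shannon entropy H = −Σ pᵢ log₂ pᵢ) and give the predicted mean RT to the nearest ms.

Entropy contributions −pᵢ log₂ pᵢ: 0.5236, 0.4230, 0.5274; sum H = 1.4740 bits.
RT = a + bH = 240 + 155·1.4740 = 468.46 ms.

468 ms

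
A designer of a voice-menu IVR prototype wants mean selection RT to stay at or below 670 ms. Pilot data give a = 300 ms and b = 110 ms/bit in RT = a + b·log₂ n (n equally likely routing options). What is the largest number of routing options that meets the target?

10

110·log₂ n ≤ 670 − 300 = 370, giving log₂ n ≤ 3.3636 and n ≤ 10.293. The largest whole number is 10.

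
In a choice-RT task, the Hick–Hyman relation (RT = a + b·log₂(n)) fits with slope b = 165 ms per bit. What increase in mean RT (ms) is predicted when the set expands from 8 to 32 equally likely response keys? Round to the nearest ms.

ΔRT = (a + b log₂ n₂) − (a + b log₂ n₁) = b·(log₂ n₂ − log₂ n₁).
log₂(32) − log₂(8) = log₂(32/8) = log₂(4) = 2.
ΔRT = 165 × 2.0000 = 330.000 ms.

330 ms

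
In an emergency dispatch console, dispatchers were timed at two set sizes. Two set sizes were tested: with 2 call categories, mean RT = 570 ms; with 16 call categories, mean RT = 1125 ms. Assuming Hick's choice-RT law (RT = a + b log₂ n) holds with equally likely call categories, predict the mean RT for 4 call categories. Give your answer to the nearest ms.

With log₂ n on the abscissa the relation is linear; from the two conditions:
  b = (1125 − 570) / (log₂ 16 − log₂ 2) = 555 / (4 − 1) = 185 ms/bit
  a = 570 − 185 × 1 = 385 ms
Then RT(4) = 385 + 185 × log₂ 4 = 385 + 185 × 2 ≈ 755.000 ms.

755 ms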